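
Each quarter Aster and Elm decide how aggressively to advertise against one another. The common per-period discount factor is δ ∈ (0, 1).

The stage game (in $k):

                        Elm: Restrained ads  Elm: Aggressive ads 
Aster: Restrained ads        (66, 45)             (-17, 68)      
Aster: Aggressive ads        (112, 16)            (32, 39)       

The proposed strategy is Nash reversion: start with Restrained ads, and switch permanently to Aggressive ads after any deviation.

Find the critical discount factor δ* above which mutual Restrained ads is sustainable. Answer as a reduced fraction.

23/29

Aster: cooperation gives 66 each period; deviation gives 112 once then 32 forever.
  66/(1−δ) ≥ 112 + 32δ/(1−δ) ⇒ δ ≥ 46/80 = 23/40.
Elm: cooperation gives 45 each period; deviation gives 68 once then 39 forever.
  δ ≥ 23/29.
Both must hold, so the binding constraint is Elm's: δ ≥ 23/29.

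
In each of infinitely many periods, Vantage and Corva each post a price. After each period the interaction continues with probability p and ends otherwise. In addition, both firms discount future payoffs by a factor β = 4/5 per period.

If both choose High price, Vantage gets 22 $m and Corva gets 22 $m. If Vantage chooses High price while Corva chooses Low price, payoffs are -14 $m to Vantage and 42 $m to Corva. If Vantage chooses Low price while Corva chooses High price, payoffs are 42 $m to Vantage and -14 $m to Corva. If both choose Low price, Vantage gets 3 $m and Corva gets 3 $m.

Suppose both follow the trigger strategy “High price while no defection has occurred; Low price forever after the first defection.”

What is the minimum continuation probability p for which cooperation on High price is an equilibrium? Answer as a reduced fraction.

25/39

Expected continuation weight on next period's payoff is β·p = 4/5·p, which plays the role of the discount factor.
Cooperation requires 4/5·p ≥ (42−22)/(42−3) = 20/39, hence p ≥ 25/39.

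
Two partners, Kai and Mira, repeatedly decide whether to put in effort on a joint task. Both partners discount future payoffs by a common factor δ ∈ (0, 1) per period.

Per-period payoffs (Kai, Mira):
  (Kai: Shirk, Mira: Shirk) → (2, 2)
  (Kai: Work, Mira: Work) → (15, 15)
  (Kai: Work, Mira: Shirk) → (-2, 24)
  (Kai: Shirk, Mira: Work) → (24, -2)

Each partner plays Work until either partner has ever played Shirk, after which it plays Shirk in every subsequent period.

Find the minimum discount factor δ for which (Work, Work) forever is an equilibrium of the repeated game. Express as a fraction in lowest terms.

9/22

15/(1−δ) ≥ 24 + 2δ/(1−δ)
15 ≥ 24 − 22δ
δ ≥ 9/22.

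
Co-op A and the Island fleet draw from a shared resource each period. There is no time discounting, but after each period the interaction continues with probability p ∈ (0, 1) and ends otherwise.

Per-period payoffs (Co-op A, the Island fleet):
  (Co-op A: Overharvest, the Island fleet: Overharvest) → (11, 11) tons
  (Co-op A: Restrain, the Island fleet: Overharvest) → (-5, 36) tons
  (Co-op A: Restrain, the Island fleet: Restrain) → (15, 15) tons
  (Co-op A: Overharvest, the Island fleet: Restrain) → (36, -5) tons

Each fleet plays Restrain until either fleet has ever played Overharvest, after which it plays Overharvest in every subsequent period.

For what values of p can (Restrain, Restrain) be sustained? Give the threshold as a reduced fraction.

21/25

With no time discounting, the continuation probability p plays the role of the discount factor.
Grim-trigger IC: 15/(1−p) ≥ 36 + 11p/(1−p) ⇒ p ≥ (36−15)/(36−11) = 21/25.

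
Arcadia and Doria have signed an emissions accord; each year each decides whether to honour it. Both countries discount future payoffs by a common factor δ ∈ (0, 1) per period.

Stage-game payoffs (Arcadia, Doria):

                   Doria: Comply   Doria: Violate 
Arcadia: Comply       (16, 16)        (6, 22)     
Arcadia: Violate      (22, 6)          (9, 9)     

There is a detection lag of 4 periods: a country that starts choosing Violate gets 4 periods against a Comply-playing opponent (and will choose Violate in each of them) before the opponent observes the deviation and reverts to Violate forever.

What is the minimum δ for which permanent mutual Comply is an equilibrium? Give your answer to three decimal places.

A deviator earns 22 for 4 periods, then 9 forever; cooperating earns 16 forever. Multiplying the IC by (1−δ):
16 ≥ 22(1−δ^4) + 9δ^4, so 13·δ^4 ≥ 6 and δ^4 ≥ 6/13.
δ ≥ (6/13)^(1/4) ≈ 0.824.

0.824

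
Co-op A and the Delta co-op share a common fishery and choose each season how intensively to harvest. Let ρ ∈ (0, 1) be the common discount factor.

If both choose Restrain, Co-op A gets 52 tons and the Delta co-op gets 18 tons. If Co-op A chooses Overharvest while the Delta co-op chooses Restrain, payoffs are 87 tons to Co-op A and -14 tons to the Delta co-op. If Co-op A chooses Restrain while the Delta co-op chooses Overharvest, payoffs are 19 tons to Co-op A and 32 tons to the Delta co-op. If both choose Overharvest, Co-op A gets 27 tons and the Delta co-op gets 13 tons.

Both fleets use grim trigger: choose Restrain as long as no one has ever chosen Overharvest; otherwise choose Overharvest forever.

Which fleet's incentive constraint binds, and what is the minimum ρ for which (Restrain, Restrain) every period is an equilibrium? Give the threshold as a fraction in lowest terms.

Co-op A: cooperation gives 52 each period; deviation gives 87 once then 27 forever.
  52/(1−ρ) ≥ 87 + 27ρ/(1−ρ) ⇒ ρ ≥ 35/60 = 7/12.
the Delta co-op: cooperation gives 18 each period; deviation gives 32 once then 13 forever.
  ρ ≥ 14/19.
Both must hold, so the binding constraint is the Delta co-op's: ρ ≥ 14/19.

the Delta co-op; ρ ≥ 14/19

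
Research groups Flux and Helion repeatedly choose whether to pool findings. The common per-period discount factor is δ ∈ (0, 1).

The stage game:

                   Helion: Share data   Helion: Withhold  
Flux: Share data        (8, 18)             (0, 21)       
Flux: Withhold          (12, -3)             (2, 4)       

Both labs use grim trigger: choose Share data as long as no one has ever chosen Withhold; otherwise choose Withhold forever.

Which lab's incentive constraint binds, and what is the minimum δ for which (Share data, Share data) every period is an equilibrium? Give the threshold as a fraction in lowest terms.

Flux; δ ≥ 2/5

For Flux: deviation gain 12−8 = 4, per-period punishment loss 8−2 = 6. IC gives δ ≥ 4/10 = 2/5.
For Helion: gain 3, loss 14 per period, so δ ≥ 3/17.
The tighter constraint is Flux's, so cooperation needs δ ≥ 2/5.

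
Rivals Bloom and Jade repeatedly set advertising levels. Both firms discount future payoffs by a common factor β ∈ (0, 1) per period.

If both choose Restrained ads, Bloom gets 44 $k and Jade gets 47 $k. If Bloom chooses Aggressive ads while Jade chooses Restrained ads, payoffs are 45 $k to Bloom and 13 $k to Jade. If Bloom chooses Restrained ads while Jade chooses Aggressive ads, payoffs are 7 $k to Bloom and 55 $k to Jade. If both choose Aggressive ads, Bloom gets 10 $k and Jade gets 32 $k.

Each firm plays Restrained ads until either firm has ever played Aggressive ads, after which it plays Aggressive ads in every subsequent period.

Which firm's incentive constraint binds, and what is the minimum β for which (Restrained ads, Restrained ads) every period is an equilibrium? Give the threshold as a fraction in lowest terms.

Bloom: cooperation gives 44 each period; deviation gives 45 once then 10 forever.
  44/(1−β) ≥ 45 + 10β/(1−β) ⇒ β ≥ 1/35.
Jade: cooperation gives 47 each period; deviation gives 55 once then 32 forever.
  β ≥ 8/23.
Both must hold, so the binding constraint is Jade's: β ≥ 8/23.

Jade; β ≥ 8/23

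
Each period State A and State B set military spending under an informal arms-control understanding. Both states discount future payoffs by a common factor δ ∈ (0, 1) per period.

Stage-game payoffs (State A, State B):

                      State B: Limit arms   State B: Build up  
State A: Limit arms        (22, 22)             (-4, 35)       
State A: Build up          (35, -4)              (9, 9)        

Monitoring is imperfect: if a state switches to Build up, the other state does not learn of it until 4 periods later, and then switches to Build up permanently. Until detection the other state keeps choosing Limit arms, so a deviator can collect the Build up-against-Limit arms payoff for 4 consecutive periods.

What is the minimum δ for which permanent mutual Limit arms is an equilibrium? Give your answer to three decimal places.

A deviator earns 35 for 4 periods, then 9 forever; cooperating earns 22 forever. Multiplying the IC by (1−δ):
22 ≥ 35(1−δ^4) + 9δ^4, so 26·δ^4 ≥ 13 and δ^4 ≥ 1/2.
δ ≥ (1/2)^(1/4) ≈ 0.841.

0.841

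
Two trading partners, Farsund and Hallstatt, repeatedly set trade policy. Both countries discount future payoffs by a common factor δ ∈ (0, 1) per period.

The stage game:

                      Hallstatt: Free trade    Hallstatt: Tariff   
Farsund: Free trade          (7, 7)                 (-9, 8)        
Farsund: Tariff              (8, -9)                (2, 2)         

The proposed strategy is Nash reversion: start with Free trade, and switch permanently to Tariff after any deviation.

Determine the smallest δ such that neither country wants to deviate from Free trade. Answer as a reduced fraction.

1/6

One-period gain from deviating is 8 − 7 = 1. The loss is 7 − 2 = 5 in every subsequent period, with present value 5·δ/(1−δ).
Deviation is unprofitable when 5·δ/(1−δ) ≥ 1, i.e. δ/(1−δ) ≥ 1/5.
Equivalently δ ≥ 1/(1+5) = 1/6.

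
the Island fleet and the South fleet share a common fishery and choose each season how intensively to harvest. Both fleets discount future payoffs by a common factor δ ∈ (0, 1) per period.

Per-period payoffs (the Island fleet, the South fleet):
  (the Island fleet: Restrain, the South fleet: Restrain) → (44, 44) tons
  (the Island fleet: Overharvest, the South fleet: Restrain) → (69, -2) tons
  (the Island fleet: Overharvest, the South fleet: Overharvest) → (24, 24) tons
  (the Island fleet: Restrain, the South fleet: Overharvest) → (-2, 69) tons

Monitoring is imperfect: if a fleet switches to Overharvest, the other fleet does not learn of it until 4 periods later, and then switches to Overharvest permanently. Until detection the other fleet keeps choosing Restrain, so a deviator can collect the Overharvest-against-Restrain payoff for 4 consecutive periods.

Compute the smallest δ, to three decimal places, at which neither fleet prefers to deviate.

0.863

A deviator earns 69 for 4 periods, then 24 forever; cooperating earns 44 forever. Multiplying the IC by (1−δ):
44 ≥ 69(1−δ^4) + 24δ^4, so 45·δ^4 ≥ 25 and δ^4 ≥ 5/9.
δ ≥ (5/9)^(1/4) ≈ 0.863.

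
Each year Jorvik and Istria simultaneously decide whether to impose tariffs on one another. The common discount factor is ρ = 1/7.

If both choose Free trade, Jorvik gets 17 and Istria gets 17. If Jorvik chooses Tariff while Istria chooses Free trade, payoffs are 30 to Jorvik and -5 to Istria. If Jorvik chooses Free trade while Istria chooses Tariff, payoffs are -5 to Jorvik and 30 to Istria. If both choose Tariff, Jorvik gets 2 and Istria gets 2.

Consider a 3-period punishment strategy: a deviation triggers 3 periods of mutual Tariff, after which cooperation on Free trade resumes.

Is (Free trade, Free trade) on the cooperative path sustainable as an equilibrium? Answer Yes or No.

No

IC: ρ+…+ρ^3 ≥ (30−17)/(17−2) = 13/15.
At ρ = 1/7: partial sum = 0.1662 < 0.8667. Cooperation not sustainable.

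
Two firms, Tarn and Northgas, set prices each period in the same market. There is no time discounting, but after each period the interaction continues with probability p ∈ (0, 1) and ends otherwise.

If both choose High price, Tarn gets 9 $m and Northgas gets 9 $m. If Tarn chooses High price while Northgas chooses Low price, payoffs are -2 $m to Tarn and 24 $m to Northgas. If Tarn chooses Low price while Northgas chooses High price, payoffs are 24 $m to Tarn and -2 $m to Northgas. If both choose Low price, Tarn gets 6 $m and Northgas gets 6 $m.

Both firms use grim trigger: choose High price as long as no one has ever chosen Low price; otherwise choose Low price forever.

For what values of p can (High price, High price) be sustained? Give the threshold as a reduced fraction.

5/6

Expected cooperation value is 9 + p·9 + p²·9 + … = 9/(1−p); deviation gives 24 + p·6/(1−p).
9 ≥ 24(1−p) + 6p ⇒ 18p ≥ 15 ⇒ p ≥ 15/18 = 5/6.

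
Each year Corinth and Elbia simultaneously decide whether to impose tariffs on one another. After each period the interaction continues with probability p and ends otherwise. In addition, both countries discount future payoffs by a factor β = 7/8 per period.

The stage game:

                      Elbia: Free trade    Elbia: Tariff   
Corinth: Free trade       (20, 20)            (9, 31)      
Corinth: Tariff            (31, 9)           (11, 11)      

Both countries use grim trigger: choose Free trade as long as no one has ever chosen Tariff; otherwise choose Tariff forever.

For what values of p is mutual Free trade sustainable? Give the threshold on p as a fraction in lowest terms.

With continuation probability p and discount β, the effective per-period discount factor is βp.
Grim-trigger IC: βp ≥ (31−20)/(31−11) = 11/20.
So p ≥ (11/20)/(7/8) = 22/35.

22/35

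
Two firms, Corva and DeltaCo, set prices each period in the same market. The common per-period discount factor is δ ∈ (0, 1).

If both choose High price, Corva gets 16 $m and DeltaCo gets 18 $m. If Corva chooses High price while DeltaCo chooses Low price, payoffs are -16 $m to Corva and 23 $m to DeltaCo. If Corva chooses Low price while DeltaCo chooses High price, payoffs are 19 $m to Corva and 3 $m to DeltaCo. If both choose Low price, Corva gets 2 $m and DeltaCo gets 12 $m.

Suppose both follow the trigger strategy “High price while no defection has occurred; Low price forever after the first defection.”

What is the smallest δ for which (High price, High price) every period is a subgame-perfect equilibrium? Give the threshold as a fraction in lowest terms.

Corva: cooperation gives 16 each period; deviation gives 19 once then 2 forever.
  16/(1−δ) ≥ 19 + 2δ/(1−δ) ⇒ δ ≥ 3/17.
DeltaCo: cooperation gives 18 each period; deviation gives 23 once then 12 forever.
  δ ≥ 5/11.
Both must hold, so the binding constraint is DeltaCo's: δ ≥ 5/11.

5/11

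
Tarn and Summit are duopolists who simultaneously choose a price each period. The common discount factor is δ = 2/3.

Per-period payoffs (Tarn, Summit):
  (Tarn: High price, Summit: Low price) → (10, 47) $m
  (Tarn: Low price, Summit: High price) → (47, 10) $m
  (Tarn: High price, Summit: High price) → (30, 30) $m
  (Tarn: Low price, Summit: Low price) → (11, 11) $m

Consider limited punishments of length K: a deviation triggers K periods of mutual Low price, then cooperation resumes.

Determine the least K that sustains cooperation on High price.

Need Σ_{k=1}^{K} δ^k ≥ (47−30)/(30−11) = 0.8947 at δ = 2/3.
At K = 1 the sum is 0.6667 < 0.8947; at K = 2 it is 1.1111 ≥ 0.8947.
So the minimum punishment length is K = 2.

2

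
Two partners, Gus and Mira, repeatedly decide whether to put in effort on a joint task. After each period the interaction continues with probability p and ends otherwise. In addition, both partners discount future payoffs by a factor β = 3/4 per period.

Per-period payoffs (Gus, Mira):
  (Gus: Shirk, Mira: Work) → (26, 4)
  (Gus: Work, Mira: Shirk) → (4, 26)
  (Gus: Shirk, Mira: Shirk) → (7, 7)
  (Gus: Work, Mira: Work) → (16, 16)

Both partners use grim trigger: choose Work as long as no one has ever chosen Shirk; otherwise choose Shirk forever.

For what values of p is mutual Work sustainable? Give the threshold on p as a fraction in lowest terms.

40/57

Expected continuation weight on next period's payoff is β·p = 3/4·p, which plays the role of the discount factor.
Cooperation requires 3/4·p ≥ (26−16)/(26−7) = 10/19, hence p ≥ 40/57.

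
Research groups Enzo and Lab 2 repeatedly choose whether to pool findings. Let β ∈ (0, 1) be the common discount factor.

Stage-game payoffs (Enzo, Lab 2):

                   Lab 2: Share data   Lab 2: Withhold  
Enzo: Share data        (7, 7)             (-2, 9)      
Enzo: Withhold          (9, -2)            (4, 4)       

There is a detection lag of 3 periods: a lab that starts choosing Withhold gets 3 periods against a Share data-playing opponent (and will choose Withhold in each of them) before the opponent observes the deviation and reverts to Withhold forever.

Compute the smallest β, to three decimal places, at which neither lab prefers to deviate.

0.737

A deviator earns 9 for 3 periods, then 4 forever; cooperating earns 7 forever. Multiplying the IC by (1−β):
7 ≥ 9(1−β^3) + 4β^3, so 5·β^3 ≥ 2 and β^3 ≥ 2/5.
β ≥ (2/5)^(1/3) ≈ 0.737.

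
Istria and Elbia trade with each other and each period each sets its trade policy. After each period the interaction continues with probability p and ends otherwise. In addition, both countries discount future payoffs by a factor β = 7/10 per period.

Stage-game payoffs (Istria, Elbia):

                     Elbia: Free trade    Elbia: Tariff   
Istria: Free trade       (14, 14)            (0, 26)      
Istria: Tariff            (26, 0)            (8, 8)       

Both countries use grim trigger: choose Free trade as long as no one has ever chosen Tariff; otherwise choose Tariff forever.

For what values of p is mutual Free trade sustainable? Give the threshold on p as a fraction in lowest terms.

Expected continuation weight on next period's payoff is β·p = 7/10·p, which plays the role of the discount factor.
Cooperation requires 7/10·p ≥ (26−14)/(26−8) = 2/3, hence p ≥ 20/21.

20/21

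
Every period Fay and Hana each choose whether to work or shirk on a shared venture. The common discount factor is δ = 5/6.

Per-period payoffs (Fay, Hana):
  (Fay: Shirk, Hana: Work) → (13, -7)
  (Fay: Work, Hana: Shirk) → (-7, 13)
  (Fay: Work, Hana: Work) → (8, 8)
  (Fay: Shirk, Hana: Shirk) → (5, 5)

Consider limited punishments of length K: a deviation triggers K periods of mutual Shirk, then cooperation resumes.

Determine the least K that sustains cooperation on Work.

Need Σ_{k=1}^{K} δ^k ≥ (13−8)/(8−5) = 1.6667 at δ = 5/6.
At K = 2 the sum is 1.5278 < 1.6667; at K = 3 it is 2.1065 ≥ 1.6667.
So the minimum punishment length is K = 3.

3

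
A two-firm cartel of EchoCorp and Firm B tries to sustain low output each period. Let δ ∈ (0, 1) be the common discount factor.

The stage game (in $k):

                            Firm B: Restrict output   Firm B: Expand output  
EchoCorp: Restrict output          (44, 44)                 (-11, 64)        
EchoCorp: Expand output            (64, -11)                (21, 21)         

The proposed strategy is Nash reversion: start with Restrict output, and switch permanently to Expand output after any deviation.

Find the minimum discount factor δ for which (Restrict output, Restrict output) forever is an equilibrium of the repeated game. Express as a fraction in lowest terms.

20/43

44/(1−δ) ≥ 64 + 21δ/(1−δ)
44 ≥ 64 − 43δ
δ ≥ 20/43.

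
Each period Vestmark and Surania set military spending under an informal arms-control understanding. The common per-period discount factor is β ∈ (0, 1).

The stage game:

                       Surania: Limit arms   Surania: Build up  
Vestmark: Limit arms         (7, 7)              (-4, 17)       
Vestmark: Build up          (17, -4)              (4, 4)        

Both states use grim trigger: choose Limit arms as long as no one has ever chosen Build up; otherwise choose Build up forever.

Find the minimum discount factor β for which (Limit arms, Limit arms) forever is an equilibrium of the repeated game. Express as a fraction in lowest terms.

One-period gain from deviating is 17 − 7 = 10. The loss is 7 − 4 = 3 in every subsequent period, with present value 3·β/(1−β).
Deviation is unprofitable when 3·β/(1−β) ≥ 10, i.e. β/(1−β) ≥ 10/3.
Equivalently β ≥ 10/(10+3) = 10/13.

10/13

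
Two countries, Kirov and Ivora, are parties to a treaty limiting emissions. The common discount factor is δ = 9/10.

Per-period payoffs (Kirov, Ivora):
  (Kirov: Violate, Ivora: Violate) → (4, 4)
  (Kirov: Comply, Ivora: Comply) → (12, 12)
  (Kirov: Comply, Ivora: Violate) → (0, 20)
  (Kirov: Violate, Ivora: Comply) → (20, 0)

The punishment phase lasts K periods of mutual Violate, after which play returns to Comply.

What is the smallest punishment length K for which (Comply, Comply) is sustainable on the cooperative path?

Need Σ_{k=1}^{K} δ^k ≥ (20−12)/(12−4) = 1.0000 at δ = 9/10.
At K = 1 the sum is 0.9000 < 1.0000; at K = 2 it is 1.7100 ≥ 1.0000.
So the minimum punishment length is K = 2.

2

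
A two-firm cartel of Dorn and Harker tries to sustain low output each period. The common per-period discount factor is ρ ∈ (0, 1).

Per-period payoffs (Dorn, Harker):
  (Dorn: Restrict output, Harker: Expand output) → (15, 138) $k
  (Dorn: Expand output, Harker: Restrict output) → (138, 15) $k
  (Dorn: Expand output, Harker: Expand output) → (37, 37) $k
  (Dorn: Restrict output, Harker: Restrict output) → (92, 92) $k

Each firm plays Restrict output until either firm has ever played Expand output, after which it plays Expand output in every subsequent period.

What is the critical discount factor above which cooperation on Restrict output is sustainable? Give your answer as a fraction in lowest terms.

92/(1−ρ) ≥ 138 + 37ρ/(1−ρ)
92 ≥ 138 − 101ρ
ρ ≥ 46/101.

46/101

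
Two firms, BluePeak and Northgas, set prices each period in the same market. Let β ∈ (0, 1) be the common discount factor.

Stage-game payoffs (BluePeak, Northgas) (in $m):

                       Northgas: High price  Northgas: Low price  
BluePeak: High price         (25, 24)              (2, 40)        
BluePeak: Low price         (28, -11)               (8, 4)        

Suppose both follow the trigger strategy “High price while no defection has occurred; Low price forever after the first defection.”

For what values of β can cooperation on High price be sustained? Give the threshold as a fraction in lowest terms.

BluePeak: cooperation gives 25 each period; deviation gives 28 once then 8 forever.
  25/(1−β) ≥ 28 + 8β/(1−β) ⇒ β ≥ 3/20.
Northgas: cooperation gives 24 each period; deviation gives 40 once then 4 forever.
  β ≥ 16/36 = 4/9.
Both must hold, so the binding constraint is Northgas's: β ≥ 4/9.

4/9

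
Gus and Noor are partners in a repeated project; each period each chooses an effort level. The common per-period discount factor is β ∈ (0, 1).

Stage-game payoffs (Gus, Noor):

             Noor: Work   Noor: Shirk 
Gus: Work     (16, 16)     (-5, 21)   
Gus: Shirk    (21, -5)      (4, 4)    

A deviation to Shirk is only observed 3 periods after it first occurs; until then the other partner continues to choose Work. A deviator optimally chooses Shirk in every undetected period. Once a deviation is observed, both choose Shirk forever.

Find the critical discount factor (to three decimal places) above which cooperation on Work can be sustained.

A deviator earns 21 for 3 periods, then 4 forever; cooperating earns 16 forever. Multiplying the IC by (1−β):
16 ≥ 21(1−β^3) + 4β^3, so 17·β^3 ≥ 5 and β^3 ≥ 5/17.
β ≥ (5/17)^(1/3) ≈ 0.665.

0.665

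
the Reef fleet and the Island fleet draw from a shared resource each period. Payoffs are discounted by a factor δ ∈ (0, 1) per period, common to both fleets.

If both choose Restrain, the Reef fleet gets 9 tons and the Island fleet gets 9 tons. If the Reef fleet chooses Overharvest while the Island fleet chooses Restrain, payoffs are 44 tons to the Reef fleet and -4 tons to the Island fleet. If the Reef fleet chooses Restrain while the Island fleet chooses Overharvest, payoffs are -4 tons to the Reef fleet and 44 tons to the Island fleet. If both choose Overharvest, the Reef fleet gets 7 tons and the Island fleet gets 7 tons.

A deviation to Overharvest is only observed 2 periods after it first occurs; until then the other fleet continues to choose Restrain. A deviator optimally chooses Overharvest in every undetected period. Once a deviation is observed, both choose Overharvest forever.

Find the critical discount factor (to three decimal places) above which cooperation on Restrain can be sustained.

0.973

A deviator earns 44 for 2 periods, then 7 forever; cooperating earns 9 forever. Multiplying the IC by (1−δ):
9 ≥ 44(1−δ^2) + 7δ^2, so 37·δ^2 ≥ 35 and δ^2 ≥ 35/37.
δ ≥ (35/37)^(1/2) ≈ 0.973.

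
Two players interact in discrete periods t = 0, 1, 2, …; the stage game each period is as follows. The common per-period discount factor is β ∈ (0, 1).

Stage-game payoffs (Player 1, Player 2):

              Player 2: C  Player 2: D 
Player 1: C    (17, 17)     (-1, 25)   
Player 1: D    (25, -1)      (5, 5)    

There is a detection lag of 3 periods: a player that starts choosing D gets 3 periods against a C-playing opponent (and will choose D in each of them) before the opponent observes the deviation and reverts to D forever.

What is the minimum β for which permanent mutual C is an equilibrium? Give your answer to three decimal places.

Deviating for the 3 undetected periods gains 25−17 = 8 per period over cooperation, then loses 17−5 = 12 per period forever once punishment starts.
Gain: 8(1 + β + … + β^2); loss: 12·β^3/(1−β).
No profitable deviation ⇔ 8(1−β^3) ≤ 12·β^3, i.e. β^3 ≥ 8/(8+12) = 2/5.
Hence β ≥ (2/5)^(1/3) ≈ 0.737.

0.737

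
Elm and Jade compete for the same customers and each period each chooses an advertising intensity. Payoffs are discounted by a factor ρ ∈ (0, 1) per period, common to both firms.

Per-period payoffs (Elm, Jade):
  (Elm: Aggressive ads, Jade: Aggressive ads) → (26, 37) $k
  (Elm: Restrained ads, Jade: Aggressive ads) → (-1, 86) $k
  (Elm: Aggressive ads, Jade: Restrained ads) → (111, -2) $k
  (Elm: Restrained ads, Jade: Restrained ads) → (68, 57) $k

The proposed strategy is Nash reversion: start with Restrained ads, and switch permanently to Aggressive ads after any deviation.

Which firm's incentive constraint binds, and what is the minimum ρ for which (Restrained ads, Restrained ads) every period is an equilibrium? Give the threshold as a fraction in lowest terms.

Elm: cooperation gives 68 each period; deviation gives 111 once then 26 forever.
  68/(1−ρ) ≥ 111 + 26ρ/(1−ρ) ⇒ ρ ≥ 43/85.
Jade: cooperation gives 57 each period; deviation gives 86 once then 37 forever.
  ρ ≥ 29/49.
Both must hold, so the binding constraint is Jade's: ρ ≥ 29/49.

Jade; ρ ≥ 29/49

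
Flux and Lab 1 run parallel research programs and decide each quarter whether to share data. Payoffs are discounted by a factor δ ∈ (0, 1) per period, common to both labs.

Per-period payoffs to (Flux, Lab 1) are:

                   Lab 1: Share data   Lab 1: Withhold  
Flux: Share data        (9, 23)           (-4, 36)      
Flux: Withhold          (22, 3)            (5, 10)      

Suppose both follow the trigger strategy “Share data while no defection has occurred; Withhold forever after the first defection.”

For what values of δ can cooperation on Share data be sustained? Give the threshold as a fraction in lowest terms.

13/17

Flux's threshold: (22−9)/(22−5) = 13/17.
Lab 1's threshold: (36−23)/(36−10) = 1/2.
13/17 > 1/2, so Flux binds and δ* = 13/17.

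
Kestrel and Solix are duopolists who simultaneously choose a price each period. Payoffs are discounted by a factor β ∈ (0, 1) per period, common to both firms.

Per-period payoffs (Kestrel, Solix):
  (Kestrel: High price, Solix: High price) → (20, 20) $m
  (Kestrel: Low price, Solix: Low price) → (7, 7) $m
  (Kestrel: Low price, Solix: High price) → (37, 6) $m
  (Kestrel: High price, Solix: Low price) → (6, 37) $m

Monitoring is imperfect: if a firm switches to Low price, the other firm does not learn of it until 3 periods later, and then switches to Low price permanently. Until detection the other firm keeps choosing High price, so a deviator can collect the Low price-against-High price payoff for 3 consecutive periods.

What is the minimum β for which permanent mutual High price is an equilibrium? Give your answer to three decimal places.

0.828

A deviator earns 37 for 3 periods, then 7 forever; cooperating earns 20 forever. Multiplying the IC by (1−β):
20 ≥ 37(1−β^3) + 7β^3, so 30·β^3 ≥ 17 and β^3 ≥ 17/30.
β ≥ (17/30)^(1/3) ≈ 0.828.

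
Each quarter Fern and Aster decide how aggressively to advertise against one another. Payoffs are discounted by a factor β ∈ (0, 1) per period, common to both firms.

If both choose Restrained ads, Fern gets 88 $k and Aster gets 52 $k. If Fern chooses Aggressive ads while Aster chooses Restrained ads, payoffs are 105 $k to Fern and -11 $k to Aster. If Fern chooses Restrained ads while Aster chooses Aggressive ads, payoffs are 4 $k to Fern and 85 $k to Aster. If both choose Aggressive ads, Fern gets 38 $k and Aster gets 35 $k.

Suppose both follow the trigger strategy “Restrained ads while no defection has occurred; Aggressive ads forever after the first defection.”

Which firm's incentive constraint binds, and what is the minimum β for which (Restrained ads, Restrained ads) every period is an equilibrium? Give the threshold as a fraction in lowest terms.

Aster; β ≥ 33/50

Fern's threshold: (105−88)/(105−38) = 17/67.
Aster's threshold: (85−52)/(85−35) = 33/50.
17/67 < 33/50, so Aster binds and β* = 33/50.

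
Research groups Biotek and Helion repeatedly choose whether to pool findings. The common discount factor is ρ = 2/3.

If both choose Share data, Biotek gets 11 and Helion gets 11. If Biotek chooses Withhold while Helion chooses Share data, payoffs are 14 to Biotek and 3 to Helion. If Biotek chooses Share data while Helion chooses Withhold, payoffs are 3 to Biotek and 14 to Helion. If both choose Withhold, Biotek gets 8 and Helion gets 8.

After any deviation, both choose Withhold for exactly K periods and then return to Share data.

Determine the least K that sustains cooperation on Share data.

2

IC: ρ(1−ρ^K)/(1−ρ) ≥ (14−11)/(11−8) = 1.
With ρ = 2/3: need 1 − ρ^K ≥ 1·(1−2/3)/(2/3), i.e. ρ^K ≤ 0.5000.
Since (2/3)^1 = 0.6667 and (2/3)^2 = 0.4444, the smallest such K is 2.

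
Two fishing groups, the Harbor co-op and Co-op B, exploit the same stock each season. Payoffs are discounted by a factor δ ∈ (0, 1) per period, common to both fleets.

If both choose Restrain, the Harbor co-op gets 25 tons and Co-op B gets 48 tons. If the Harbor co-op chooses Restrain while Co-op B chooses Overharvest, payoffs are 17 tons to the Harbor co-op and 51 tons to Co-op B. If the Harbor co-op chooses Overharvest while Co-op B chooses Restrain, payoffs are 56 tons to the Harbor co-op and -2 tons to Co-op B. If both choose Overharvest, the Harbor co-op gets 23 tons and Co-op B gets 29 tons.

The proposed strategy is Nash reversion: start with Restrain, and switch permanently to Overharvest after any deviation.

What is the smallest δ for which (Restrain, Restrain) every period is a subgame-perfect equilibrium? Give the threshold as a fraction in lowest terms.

31/33

the Harbor co-op's threshold: (56−25)/(56−23) = 31/33.
Co-op B's threshold: (51−48)/(51−29) = 3/22.
31/33 > 3/22, so the Harbor co-op binds and δ* = 31/33.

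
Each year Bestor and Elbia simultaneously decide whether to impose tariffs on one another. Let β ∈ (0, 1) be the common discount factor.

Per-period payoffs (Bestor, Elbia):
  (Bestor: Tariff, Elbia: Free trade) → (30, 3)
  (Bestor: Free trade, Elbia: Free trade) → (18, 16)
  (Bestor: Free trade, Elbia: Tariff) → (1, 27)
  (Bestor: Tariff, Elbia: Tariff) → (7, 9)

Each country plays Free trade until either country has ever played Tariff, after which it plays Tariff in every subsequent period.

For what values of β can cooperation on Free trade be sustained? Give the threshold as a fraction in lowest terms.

11/18

Bestor's threshold: (30−18)/(30−7) = 12/23.
Elbia's threshold: (27−16)/(27−9) = 11/18.
12/23 < 11/18, so Elbia binds and β* = 11/18.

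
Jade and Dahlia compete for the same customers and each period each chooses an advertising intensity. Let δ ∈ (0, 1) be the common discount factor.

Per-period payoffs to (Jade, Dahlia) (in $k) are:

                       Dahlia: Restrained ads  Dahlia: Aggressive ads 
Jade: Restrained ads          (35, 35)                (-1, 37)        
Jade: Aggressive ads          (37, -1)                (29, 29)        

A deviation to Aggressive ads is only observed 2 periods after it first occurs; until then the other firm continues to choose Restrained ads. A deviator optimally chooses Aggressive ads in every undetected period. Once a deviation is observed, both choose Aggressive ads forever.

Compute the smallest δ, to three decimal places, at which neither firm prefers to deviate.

A deviator earns 37 for 2 periods, then 29 forever; cooperating earns 35 forever. Multiplying the IC by (1−δ):
35 ≥ 37(1−δ^2) + 29δ^2, so 8·δ^2 ≥ 2 and δ^2 ≥ 1/4.
δ ≥ (1/4)^(1/2) ≈ 0.500.

0.500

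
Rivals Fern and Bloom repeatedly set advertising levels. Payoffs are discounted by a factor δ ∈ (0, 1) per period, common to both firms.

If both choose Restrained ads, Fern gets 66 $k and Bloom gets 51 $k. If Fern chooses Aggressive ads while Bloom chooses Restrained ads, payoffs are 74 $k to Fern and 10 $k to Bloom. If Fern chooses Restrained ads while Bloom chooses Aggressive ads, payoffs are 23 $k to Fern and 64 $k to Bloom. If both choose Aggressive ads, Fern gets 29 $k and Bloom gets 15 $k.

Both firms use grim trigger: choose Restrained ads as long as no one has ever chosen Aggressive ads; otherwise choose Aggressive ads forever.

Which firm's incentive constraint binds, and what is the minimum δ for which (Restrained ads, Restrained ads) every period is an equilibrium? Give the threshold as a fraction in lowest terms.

For Fern: deviation gain 74−66 = 8, per-period punishment loss 66−29 = 37. IC gives δ ≥ 8/45.
For Bloom: gain 13, loss 36 per period, so δ ≥ 13/49.
The tighter constraint is Bloom's, so cooperation needs δ ≥ 13/49.

Bloom; δ ≥ 13/49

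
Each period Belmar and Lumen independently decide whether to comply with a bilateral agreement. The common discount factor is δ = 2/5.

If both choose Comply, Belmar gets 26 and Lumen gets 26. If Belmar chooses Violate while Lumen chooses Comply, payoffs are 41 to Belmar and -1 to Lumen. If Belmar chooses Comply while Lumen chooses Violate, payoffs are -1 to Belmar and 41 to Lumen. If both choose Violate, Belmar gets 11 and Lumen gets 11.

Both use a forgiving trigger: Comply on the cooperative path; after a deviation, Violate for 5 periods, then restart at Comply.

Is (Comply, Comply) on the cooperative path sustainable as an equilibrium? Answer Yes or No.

No

A one-shot deviation gives 41 now, then 11 for 5 periods, then back to 26.
Gain from deviating: (41−26) today; loss: (26−11) in each of the next 5 periods.
No-deviation condition: (26−11)(δ+…+δ^5) ≥ 41−26, i.e. δ+…+δ^5 ≥ 1.
At δ = 2/5: δ+…+δ^5 = 0.6598 < 1.0000.
So cooperation is not sustainable.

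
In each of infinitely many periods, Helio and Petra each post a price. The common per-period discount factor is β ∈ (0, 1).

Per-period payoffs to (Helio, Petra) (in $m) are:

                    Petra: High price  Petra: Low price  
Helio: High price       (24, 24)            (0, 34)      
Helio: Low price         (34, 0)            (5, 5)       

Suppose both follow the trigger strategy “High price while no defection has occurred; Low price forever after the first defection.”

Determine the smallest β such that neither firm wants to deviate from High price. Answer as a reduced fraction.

10/29

24/(1−β) ≥ 34 + 5β/(1−β)
24 ≥ 34 − 29β
β ≥ 10/29.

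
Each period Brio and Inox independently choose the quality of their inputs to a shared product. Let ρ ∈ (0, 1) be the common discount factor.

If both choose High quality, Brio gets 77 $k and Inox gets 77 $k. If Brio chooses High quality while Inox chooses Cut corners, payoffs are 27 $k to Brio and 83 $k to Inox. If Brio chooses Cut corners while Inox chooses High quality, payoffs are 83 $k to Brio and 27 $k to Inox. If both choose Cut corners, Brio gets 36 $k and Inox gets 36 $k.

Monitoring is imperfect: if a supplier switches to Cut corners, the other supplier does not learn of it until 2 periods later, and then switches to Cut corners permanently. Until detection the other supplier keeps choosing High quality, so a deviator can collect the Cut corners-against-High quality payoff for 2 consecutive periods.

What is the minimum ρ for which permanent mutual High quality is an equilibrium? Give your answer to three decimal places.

Deviating for the 2 undetected periods gains 83−77 = 6 per period over cooperation, then loses 77−36 = 41 per period forever once punishment starts.
Gain: 6(1 + ρ + … + ρ^1); loss: 41·ρ^2/(1−ρ).
No profitable deviation ⇔ 6(1−ρ^2) ≤ 41·ρ^2, i.e. ρ^2 ≥ 6/(6+41) = 6/47.
Hence ρ ≥ (6/47)^(1/2) ≈ 0.357.

0.357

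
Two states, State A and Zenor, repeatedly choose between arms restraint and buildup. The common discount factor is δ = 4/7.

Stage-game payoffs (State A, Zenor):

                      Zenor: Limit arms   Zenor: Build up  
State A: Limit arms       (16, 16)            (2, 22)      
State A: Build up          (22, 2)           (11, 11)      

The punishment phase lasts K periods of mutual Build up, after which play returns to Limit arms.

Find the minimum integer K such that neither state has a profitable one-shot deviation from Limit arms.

5

No profitable deviation requires (16−11)(δ+…+δ^K) ≥ 22−16, i.e. δ+…+δ^K ≥ 6/5 ≈ 1.2000.
With δ = 4/7, the partial sums are K=1: 0.5714, K=2: 0.8980, K=3: 1.0845, K=4: 1.1912, K=5: 1.2521.
K = 5 is the first length at which the sum reaches 1.2000.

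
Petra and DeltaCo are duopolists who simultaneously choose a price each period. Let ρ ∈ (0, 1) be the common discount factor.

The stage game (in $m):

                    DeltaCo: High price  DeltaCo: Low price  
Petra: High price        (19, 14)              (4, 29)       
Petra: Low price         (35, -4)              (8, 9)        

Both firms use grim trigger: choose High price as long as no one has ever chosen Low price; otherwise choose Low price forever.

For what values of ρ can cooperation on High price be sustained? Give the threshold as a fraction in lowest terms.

3/4

For Petra: deviation gain 35−19 = 16, per-period punishment loss 19−8 = 11. IC gives ρ ≥ 16/27.
For DeltaCo: gain 15, loss 5 per period, so ρ ≥ 15/20 = 3/4.
The tighter constraint is DeltaCo's, so cooperation needs ρ ≥ 3/4.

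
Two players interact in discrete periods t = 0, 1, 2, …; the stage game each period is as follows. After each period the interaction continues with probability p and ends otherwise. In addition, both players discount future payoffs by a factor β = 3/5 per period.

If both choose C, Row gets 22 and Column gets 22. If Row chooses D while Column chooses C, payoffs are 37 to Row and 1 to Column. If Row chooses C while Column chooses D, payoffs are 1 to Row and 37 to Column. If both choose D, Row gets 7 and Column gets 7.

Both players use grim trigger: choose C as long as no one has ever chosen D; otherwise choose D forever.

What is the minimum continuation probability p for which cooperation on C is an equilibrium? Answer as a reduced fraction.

5/6

Expected continuation weight on next period's payoff is β·p = 3/5·p, which plays the role of the discount factor.
Cooperation requires 3/5·p ≥ (37−22)/(37−7) = 1/2, hence p ≥ 5/6.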